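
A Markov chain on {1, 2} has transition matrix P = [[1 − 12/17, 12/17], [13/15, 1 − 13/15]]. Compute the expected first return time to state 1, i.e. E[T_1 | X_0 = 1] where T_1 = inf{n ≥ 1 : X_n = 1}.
E[T_1 | X_0 = 1] = 1/π_1 = 401/221

For an irreducible recurrent Markov chain with stationary distribution π, E[T_i | X_0 = i] = 1/π_i (Kac's formula). Here π_1 = (13/15)/(12/17 + 13/15) = (13/15)/(401/255) = 221/401, so E[T_1 | X_0 = 1] = 1/π_1 = (12/17 + 13/15)/(13/15) = (401/255)/(13/15) = 401/221.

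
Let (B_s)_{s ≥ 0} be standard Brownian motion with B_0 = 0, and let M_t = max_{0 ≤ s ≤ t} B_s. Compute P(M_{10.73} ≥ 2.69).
P(M_{10.73} ≥ 2.69) = 2·P(B_{10.73} ≥ 2.69) = 2(1 − Φ(2.69/√10.73)) ≈ 0.4115

By the reflection principle for Brownian motion, P(M_t ≥ a) = 2 · P(B_t ≥ a) for a ≥ 0. Since B_t ~ N(0, t), P(B_t ≥ 2.69) = 1 − Φ(2.69/√t) = 1 − Φ(2.69/√10.73) = 1 − Φ(0.8212). So
  P(M_{10.73} ≥ 2.69) = 2(1 − Φ(0.8212)) ≈ 0.4115.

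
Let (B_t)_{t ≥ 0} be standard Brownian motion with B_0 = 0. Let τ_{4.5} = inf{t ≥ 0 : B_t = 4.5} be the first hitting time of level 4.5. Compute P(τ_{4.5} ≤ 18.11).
P(τ_{4.5} ≤ 18.11) = 2(1 − Φ(4.5/√18.11)) = 2(1 − Φ(1.0574)) ≈ 0.2903

By the reflection principle for standard BM, P(τ_b ≤ t) = 2 · P(B_t ≥ b). Since B_t ~ N(0, t), P(B_t ≥ 4.5) = 1 − Φ(4.5/√t) = 1 − Φ(4.5/√18.11) = 1 − Φ(1.0574) ≈ 0.14516. Doubling: P(τ_{4.5} ≤ 18.11) ≈ 2 · 0.14516 = 0.29032 ≈ 0.2903.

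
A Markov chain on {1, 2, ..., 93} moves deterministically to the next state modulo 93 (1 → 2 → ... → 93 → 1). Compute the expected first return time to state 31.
E[T_31 | X_0 = 31] = 93

The chain cycles deterministically, so starting at state 31 it returns in exactly 93 steps. Equivalently, the stationary distribution is uniform π_j = 1/93 for every state j, so by Kac's formula E[T_31] = 1/π_31 = 93.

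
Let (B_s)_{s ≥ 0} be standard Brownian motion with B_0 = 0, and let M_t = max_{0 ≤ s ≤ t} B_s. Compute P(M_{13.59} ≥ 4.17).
P(M_{13.59} ≥ 4.17) = 2·P(B_{13.59} ≥ 4.17) = 2(1 − Φ(4.17/√13.59)) ≈ 0.2580

By the reflection principle for Brownian motion, P(M_t ≥ a) = 2 · P(B_t ≥ a) for a ≥ 0. Since B_t ~ N(0, t), P(B_t ≥ 4.17) = 1 − Φ(4.17/√t) = 1 − Φ(4.17/√13.59) = 1 − Φ(1.1312). So
  P(M_{13.59} ≥ 4.17) = 2(1 − Φ(1.1312)) ≈ 0.2580.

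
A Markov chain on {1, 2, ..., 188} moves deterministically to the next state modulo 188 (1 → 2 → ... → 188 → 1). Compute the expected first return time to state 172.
E[T_172 | X_0 = 172] = 188

The chain cycles deterministically, so starting at state 172 it returns in exactly 188 steps. Equivalently, the stationary distribution is uniform π_j = 1/188 for every state j, so by Kac's formula E[T_172] = 1/π_172 = 188.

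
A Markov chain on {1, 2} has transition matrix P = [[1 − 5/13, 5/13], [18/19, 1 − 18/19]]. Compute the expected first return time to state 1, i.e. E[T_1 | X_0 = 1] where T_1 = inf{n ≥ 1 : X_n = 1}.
E[T_1 | X_0 = 1] = 1/π_1 = 329/234

For an irreducible recurrent Markov chain with stationary distribution π, E[T_i | X_0 = i] = 1/π_i (Kac's formula). Here π_1 = (18/19)/(5/13 + 18/19) = (18/19)/(329/247) = 234/329, so E[T_1 | X_0 = 1] = 1/π_1 = (5/13 + 18/19)/(18/19) = (329/247)/(18/19) = 329/234.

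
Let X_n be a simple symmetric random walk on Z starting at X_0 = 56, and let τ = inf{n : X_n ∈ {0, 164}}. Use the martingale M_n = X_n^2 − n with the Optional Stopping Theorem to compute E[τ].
E[τ] = 6048

M_n = X_n^2 − n is a martingale (since E[X_{n+1}^2 | F_n] = X_n^2 + 1). By OST (τ has finite mean in a bounded region), E[M_τ] = E[M_0] = X_0^2 − 0 = 56^2 = 3136. Also E[M_τ] = E[X_τ^2] − E[τ]. The walk exits at 0 or 164, with P(hit 164 first) = 56/164, so E[X_τ^2] = 164^2 · 56/164 + 0 = 9184. Thus E[τ] = E[X_τ^2] − E[M_τ] = 9184 − 3136 = 6048 = 56(164 − 56) = 6048.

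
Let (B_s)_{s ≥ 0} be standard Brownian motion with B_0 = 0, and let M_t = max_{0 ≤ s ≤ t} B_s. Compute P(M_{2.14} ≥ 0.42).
P(M_{2.14} ≥ 0.42) = 2·P(B_{2.14} ≥ 0.42) = 2(1 − Φ(0.42/√2.14)) ≈ 0.7740

By the reflection principle for Brownian motion, P(M_t ≥ a) = 2 · P(B_t ≥ a) for a ≥ 0. Since B_t ~ N(0, t), P(B_t ≥ 0.42) = 1 − Φ(0.42/√t) = 1 − Φ(0.42/√2.14) = 1 − Φ(0.2871). So
  P(M_{2.14} ≥ 0.42) = 2(1 − Φ(0.2871)) ≈ 0.7740.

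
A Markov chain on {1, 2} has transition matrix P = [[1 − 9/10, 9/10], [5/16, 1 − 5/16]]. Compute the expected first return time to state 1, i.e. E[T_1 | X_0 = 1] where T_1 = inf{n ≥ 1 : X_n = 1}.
E[T_1 | X_0 = 1] = 1/π_1 = 97/25

For an irreducible recurrent Markov chain with stationary distribution π, E[T_i | X_0 = i] = 1/π_i (Kac's formula). Here π_1 = (5/16)/(9/10 + 5/16) = (5/16)/(97/80) = 25/97, so E[T_1 | X_0 = 1] = 1/π_1 = (9/10 + 5/16)/(5/16) = (97/80)/(5/16) = 97/25.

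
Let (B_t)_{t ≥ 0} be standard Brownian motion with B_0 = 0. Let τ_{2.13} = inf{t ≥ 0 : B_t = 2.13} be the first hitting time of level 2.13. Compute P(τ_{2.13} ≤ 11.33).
P(τ_{2.13} ≤ 11.33) = 2(1 − Φ(2.13/√11.33)) = 2(1 − Φ(0.6328)) ≈ 0.5269

By the reflection principle for standard BM, P(τ_b ≤ t) = 2 · P(B_t ≥ b). Since B_t ~ N(0, t), P(B_t ≥ 2.13) = 1 − Φ(2.13/√t) = 1 − Φ(2.13/√11.33) = 1 − Φ(0.6328) ≈ 0.26343. Doubling: P(τ_{2.13} ≤ 11.33) ≈ 2 · 0.26343 = 0.52686 ≈ 0.5269.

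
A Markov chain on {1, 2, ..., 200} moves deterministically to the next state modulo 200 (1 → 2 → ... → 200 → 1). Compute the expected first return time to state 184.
E[T_184 | X_0 = 184] = 200

The chain cycles deterministically, so starting at state 184 it returns in exactly 200 steps. Equivalently, the stationary distribution is uniform π_j = 1/200 for every state j, so by Kac's formula E[T_184] = 1/π_184 = 200.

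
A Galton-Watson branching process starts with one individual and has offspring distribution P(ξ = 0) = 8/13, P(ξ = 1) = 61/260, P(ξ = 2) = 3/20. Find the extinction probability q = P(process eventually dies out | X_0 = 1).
q = 1

Mean offspring μ = 0·8/13 + 1·61/260 + 2·3/20 = 139/260 ≤ 1. For μ ≤ 1 with offspring not concentrated at 1, the Galton-Watson process goes extinct almost surely, so q = 1.
(Algebraic check: The pgf is f(s) = 8/13 + 61/260·s + 3/20·s². The extinction probability q is the smallest fixed point of f in [0, 1]. Setting s = f(s):
  3/20·s² + (61/260 − 1)·s + 8/13 = 0
  3/20·s² − (8/13 + 3/20)·s + 8/13 = 0
which factors as (s − 1)·(3/20·s − 8/13) = 0, giving roots s = 1 and s = (8/13)/(3/20) = 160/39. Since 160/39 ≥ 1, the smallest root in [0, 1] is s = 1.)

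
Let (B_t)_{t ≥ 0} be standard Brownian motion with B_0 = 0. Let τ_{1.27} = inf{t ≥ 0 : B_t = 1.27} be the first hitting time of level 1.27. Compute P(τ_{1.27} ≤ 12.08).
P(τ_{1.27} ≤ 12.08) = 2(1 − Φ(1.27/√12.08)) = 2(1 − Φ(0.3654)) ≈ 0.7148

By the reflection principle for standard BM, P(τ_b ≤ t) = 2 · P(B_t ≥ b). Since B_t ~ N(0, t), P(B_t ≥ 1.27) = 1 − Φ(1.27/√t) = 1 − Φ(1.27/√12.08) = 1 − Φ(0.3654) ≈ 0.35741. Doubling: P(τ_{1.27} ≤ 12.08) ≈ 2 · 0.35741 = 0.71482 ≈ 0.7148.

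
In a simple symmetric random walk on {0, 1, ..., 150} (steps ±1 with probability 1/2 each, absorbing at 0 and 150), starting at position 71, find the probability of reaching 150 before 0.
P(hit 150 before 0) = 71/150

Let u_k = P(hit 150 before 0 | start at k). Then u_0 = 0, u_150 = 1, and u_k = u_{k-1}/2 + u_{k+1}/2 for 1 ≤ k ≤ 149. This harmonic recurrence is solved by u_k = k/150, giving u_71 = 71/150.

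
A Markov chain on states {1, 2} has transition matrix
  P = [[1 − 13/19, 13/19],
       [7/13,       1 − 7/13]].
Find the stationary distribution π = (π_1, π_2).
π_1 = 133/302, π_2 = 169/302

Solve πP = π with π_1 + π_2 = 1. From πP = π: π_1 · (1 − 13/19) + π_2 · 7/13 = π_1 ⇒ π_2 · 7/13 = π_1 · 13/19 ⇒ π_2/π_1 = (13/19)/(7/13) = 169/133. Together with π_1 + π_2 = 1:
  π_1 = (7/13)/(13/19 + 7/13) = (7/13)/(302/247) = 133/302,
  π_2 = (13/19)/(13/19 + 7/13) = (13/19)/(302/247) = 169/302.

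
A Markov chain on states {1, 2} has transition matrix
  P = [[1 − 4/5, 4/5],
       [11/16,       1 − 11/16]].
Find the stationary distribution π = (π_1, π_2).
π_1 = 55/119, π_2 = 64/119

Solve πP = π with π_1 + π_2 = 1. From πP = π: π_1 · (1 − 4/5) + π_2 · 11/16 = π_1 ⇒ π_2 · 11/16 = π_1 · 4/5 ⇒ π_2/π_1 = (4/5)/(11/16) = 64/55. Together with π_1 + π_2 = 1:
  π_1 = (11/16)/(4/5 + 11/16) = (11/16)/(119/80) = 55/119,
  π_2 = (4/5)/(4/5 + 11/16) = (4/5)/(119/80) = 64/119.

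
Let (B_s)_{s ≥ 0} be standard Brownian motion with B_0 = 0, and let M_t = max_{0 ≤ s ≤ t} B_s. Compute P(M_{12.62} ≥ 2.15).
P(M_{12.62} ≥ 2.15) = 2·P(B_{12.62} ≥ 2.15) = 2(1 − Φ(2.15/√12.62)) ≈ 0.5450

By the reflection principle for Brownian motion, P(M_t ≥ a) = 2 · P(B_t ≥ a) for a ≥ 0. Since B_t ~ N(0, t), P(B_t ≥ 2.15) = 1 − Φ(2.15/√t) = 1 − Φ(2.15/√12.62) = 1 − Φ(0.6052). So
  P(M_{12.62} ≥ 2.15) = 2(1 − Φ(0.6052)) ≈ 0.5450.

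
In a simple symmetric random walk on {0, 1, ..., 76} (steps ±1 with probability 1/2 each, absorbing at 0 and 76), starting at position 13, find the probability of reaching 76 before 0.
P(hit 76 before 0) = 13/76

Let u_k = P(hit 76 before 0 | start at k). Then u_0 = 0, u_76 = 1, and u_k = u_{k-1}/2 + u_{k+1}/2 for 1 ≤ k ≤ 75. This harmonic recurrence is solved by u_k = k/76, giving u_13 = 13/76.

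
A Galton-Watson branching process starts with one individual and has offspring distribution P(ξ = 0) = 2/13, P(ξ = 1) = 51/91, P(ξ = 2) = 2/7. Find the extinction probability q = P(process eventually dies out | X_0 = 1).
q = 7/13

The pgf is f(s) = 2/13 + 51/91·s + 2/7·s². The extinction probability q is the smallest fixed point of f in [0, 1]. Setting s = f(s):
  2/7·s² + (51/91 − 1)·s + 2/13 = 0
  2/7·s² − (2/13 + 2/7)·s + 2/13 = 0
which factors as (s − 1)·(2/7·s − 2/13) = 0, giving roots s = 1 and s = (2/13)/(2/7) = 7/13.
Mean offspring μ = 51/91 + 2·2/7 = 103/91 > 1 (supercritical), so q < 1. The extinction probability is the smaller root: q = (2/13)/(2/7) = 7/13.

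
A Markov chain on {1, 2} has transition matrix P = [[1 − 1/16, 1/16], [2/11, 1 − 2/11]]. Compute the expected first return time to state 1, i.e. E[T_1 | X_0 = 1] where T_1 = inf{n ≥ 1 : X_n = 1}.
E[T_1 | X_0 = 1] = 1/π_1 = 43/32

For an irreducible recurrent Markov chain with stationary distribution π, E[T_i | X_0 = i] = 1/π_i (Kac's formula). Here π_1 = (2/11)/(1/16 + 2/11) = (2/11)/(43/176) = 32/43, so E[T_1 | X_0 = 1] = 1/π_1 = (1/16 + 2/11)/(2/11) = (43/176)/(2/11) = 43/32.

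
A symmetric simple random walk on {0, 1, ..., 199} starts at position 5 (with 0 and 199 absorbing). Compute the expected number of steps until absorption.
E[τ | X_0 = 5] = 970

Let v_k = E[τ | X_0 = k]. Boundary: v_0 = v_199 = 0. Recurrence: v_k = 1 + (v_{k-1} + v_{k+1})/2 for 1 ≤ k ≤ 198. The particular solution to v_k − (v_{k-1} + v_{k+1})/2 = 1 is v_k = −k^2. Adding homogeneous solution A + B k and matching boundaries gives v_k = k (199 − k). Substituting k = 5: v_5 = 5 · 194 = 970.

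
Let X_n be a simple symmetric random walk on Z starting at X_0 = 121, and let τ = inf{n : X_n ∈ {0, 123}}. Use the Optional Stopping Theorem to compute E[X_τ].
E[X_τ] = 121

X_n is a martingale and τ is a bounded-mean stopping time (indeed τ is finite a.s. with bounded expectation since the walk is in a bounded region). By the OST, E[X_τ] = E[X_0] = 121. Equivalently: E[X_τ] = 123 · P(hit 123 first) + 0 · P(hit 0 first) = 123 · (121/123) = 121.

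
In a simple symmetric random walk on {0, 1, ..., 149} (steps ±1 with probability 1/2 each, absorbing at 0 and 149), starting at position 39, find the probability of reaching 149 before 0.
P(hit 149 before 0) = 39/149

Let u_k = P(hit 149 before 0 | start at k). Then u_0 = 0, u_149 = 1, and u_k = u_{k-1}/2 + u_{k+1}/2 for 1 ≤ k ≤ 148. This harmonic recurrence is solved by u_k = k/149, giving u_39 = 39/149.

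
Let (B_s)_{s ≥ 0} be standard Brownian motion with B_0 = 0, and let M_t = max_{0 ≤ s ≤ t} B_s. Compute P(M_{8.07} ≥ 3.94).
P(M_{8.07} ≥ 3.94) = 2·P(B_{8.07} ≥ 3.94) = 2(1 − Φ(3.94/√8.07)) ≈ 0.1655

By the reflection principle for Brownian motion, P(M_t ≥ a) = 2 · P(B_t ≥ a) for a ≥ 0. Since B_t ~ N(0, t), P(B_t ≥ 3.94) = 1 − Φ(3.94/√t) = 1 − Φ(3.94/√8.07) = 1 − Φ(1.3869). So
  P(M_{8.07} ≥ 3.94) = 2(1 − Φ(1.3869)) ≈ 0.1655.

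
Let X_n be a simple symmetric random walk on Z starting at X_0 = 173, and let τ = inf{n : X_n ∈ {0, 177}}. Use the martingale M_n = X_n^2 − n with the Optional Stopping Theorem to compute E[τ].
E[τ] = 692

M_n = X_n^2 − n is a martingale (since E[X_{n+1}^2 | F_n] = X_n^2 + 1). By OST (τ has finite mean in a bounded region), E[M_τ] = E[M_0] = X_0^2 − 0 = 173^2 = 29929. Also E[M_τ] = E[X_τ^2] − E[τ]. The walk exits at 0 or 177, with P(hit 177 first) = 173/177, so E[X_τ^2] = 177^2 · 173/177 + 0 = 30621. Thus E[τ] = E[X_τ^2] − E[M_τ] = 30621 − 29929 = 692 = 173(177 − 173) = 692.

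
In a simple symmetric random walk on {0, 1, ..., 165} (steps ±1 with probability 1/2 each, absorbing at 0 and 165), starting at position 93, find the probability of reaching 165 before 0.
P(hit 165 before 0) = 93/165 = 31/55

Let u_k = P(hit 165 before 0 | start at k). Then u_0 = 0, u_165 = 1, and u_k = u_{k-1}/2 + u_{k+1}/2 for 1 ≤ k ≤ 164. This harmonic recurrence is solved by u_k = k/165, giving u_93 = 93/165 = 31/55.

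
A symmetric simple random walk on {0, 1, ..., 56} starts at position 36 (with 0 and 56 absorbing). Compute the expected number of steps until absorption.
E[τ | X_0 = 36] = 720

Let v_k = E[τ | X_0 = k]. Boundary: v_0 = v_56 = 0. Recurrence: v_k = 1 + (v_{k-1} + v_{k+1})/2 for 1 ≤ k ≤ 55. The particular solution to v_k − (v_{k-1} + v_{k+1})/2 = 1 is v_k = −k^2. Adding homogeneous solution A + B k and matching boundaries gives v_k = k (56 − k). Substituting k = 36: v_36 = 36 · 20 = 720.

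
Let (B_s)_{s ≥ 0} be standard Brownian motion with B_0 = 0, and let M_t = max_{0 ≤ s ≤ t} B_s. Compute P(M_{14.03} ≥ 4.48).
P(M_{14.03} ≥ 4.48) = 2·P(B_{14.03} ≥ 4.48) = 2(1 − Φ(4.48/√14.03)) ≈ 0.2317

By the reflection principle for Brownian motion, P(M_t ≥ a) = 2 · P(B_t ≥ a) for a ≥ 0. Since B_t ~ N(0, t), P(B_t ≥ 4.48) = 1 − Φ(4.48/√t) = 1 − Φ(4.48/√14.03) = 1 − Φ(1.1960). So
  P(M_{14.03} ≥ 4.48) = 2(1 − Φ(1.1960)) ≈ 0.2317.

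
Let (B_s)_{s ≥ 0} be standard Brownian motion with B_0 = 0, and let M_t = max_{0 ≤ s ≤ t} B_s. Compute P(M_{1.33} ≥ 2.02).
P(M_{1.33} ≥ 2.02) = 2·P(B_{1.33} ≥ 2.02) = 2(1 − Φ(2.02/√1.33)) ≈ 0.0798

By the reflection principle for Brownian motion, P(M_t ≥ a) = 2 · P(B_t ≥ a) for a ≥ 0. Since B_t ~ N(0, t), P(B_t ≥ 2.02) = 1 − Φ(2.02/√t) = 1 − Φ(2.02/√1.33) = 1 − Φ(1.7516). So
  P(M_{1.33} ≥ 2.02) = 2(1 − Φ(1.7516)) ≈ 0.0798.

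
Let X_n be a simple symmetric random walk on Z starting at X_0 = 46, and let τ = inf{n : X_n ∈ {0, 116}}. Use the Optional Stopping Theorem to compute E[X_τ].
E[X_τ] = 46

X_n is a martingale and τ is a bounded-mean stopping time (indeed τ is finite a.s. with bounded expectation since the walk is in a bounded region). By the OST, E[X_τ] = E[X_0] = 46. Equivalently: E[X_τ] = 116 · P(hit 116 first) + 0 · P(hit 0 first) = 116 · (46/116) = 46.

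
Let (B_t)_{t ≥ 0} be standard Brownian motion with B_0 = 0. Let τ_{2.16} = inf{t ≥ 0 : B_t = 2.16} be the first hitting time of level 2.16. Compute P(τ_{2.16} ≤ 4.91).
P(τ_{2.16} ≤ 4.91) = 2(1 − Φ(2.16/√4.91)) = 2(1 − Φ(0.9748)) ≈ 0.3297

By the reflection principle for standard BM, P(τ_b ≤ t) = 2 · P(B_t ≥ b). Since B_t ~ N(0, t), P(B_t ≥ 2.16) = 1 − Φ(2.16/√t) = 1 − Φ(2.16/√4.91) = 1 − Φ(0.9748) ≈ 0.16483. Doubling: P(τ_{2.16} ≤ 4.91) ≈ 2 · 0.16483 = 0.32966 ≈ 0.3297.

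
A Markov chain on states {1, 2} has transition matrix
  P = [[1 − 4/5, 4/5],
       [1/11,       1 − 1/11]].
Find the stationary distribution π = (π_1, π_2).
π_1 = 5/49, π_2 = 44/49

Solve πP = π with π_1 + π_2 = 1. From πP = π: π_1 · (1 − 4/5) + π_2 · 1/11 = π_1 ⇒ π_2 · 1/11 = π_1 · 4/5 ⇒ π_2/π_1 = (4/5)/(1/11) = 44/5. Together with π_1 + π_2 = 1:
  π_1 = (1/11)/(4/5 + 1/11) = (1/11)/(49/55) = 5/49,
  π_2 = (4/5)/(4/5 + 1/11) = (4/5)/(49/55) = 44/49.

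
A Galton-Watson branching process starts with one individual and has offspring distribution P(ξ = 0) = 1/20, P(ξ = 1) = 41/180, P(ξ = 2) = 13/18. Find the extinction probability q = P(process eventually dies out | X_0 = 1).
q = 9/130

The pgf is f(s) = 1/20 + 41/180·s + 13/18·s². The extinction probability q is the smallest fixed point of f in [0, 1]. Setting s = f(s):
  13/18·s² + (41/180 − 1)·s + 1/20 = 0
  13/18·s² − (1/20 + 13/18)·s + 1/20 = 0
which factors as (s − 1)·(13/18·s − 1/20) = 0, giving roots s = 1 and s = (1/20)/(13/18) = 9/130.
Mean offspring μ = 41/180 + 2·13/18 = 301/180 > 1 (supercritical), so q < 1. The extinction probability is the smaller root: q = (1/20)/(13/18) = 9/130.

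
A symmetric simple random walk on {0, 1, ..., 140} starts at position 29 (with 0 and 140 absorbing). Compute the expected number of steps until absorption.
E[τ | X_0 = 29] = 3219

Let v_k = E[τ | X_0 = k]. Boundary: v_0 = v_140 = 0. Recurrence: v_k = 1 + (v_{k-1} + v_{k+1})/2 for 1 ≤ k ≤ 139. The particular solution to v_k − (v_{k-1} + v_{k+1})/2 = 1 is v_k = −k^2. Adding homogeneous solution A + B k and matching boundaries gives v_k = k (140 − k). Substituting k = 29: v_29 = 29 · 111 = 3219.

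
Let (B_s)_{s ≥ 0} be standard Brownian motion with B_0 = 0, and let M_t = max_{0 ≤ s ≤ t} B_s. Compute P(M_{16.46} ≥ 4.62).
P(M_{16.46} ≥ 4.62) = 2·P(B_{16.46} ≥ 4.62) = 2(1 − Φ(4.62/√16.46)) ≈ 0.2548

By the reflection principle for Brownian motion, P(M_t ≥ a) = 2 · P(B_t ≥ a) for a ≥ 0. Since B_t ~ N(0, t), P(B_t ≥ 4.62) = 1 − Φ(4.62/√t) = 1 − Φ(4.62/√16.46) = 1 − Φ(1.1387). So
  P(M_{16.46} ≥ 4.62) = 2(1 − Φ(1.1387)) ≈ 0.2548.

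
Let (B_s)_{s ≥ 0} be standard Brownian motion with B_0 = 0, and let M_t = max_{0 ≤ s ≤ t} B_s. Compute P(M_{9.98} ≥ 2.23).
P(M_{9.98} ≥ 2.23) = 2·P(B_{9.98} ≥ 2.23) = 2(1 − Φ(2.23/√9.98)) ≈ 0.4803

By the reflection principle for Brownian motion, P(M_t ≥ a) = 2 · P(B_t ≥ a) for a ≥ 0. Since B_t ~ N(0, t), P(B_t ≥ 2.23) = 1 − Φ(2.23/√t) = 1 − Φ(2.23/√9.98) = 1 − Φ(0.7059). So
  P(M_{9.98} ≥ 2.23) = 2(1 − Φ(0.7059)) ≈ 0.4803.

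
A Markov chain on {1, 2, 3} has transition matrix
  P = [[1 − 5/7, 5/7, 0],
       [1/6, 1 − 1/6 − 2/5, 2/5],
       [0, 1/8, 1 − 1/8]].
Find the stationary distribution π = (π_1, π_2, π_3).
π = (1/19, 30/133, 96/133)

This is a birth-death chain on three states, which satisfies detailed balance: π_1 · P_{12} = π_2 · P_{21} and π_2 · P_{23} = π_3 · P_{32}.
From π_1 · 5/7 = π_2 · 1/6: π_2/π_1 = (5/7)/(1/6) = 30/7.
From π_2 · 2/5 = π_3 · 1/8: π_3/π_2 = (2/5)/(1/8) = 16/5.
Take π_1 proportional to 1; then unnormalized π = (1, 30/7, 96/7). Normalize by dividing by the sum 19:
  π = (1/19, 30/133, 96/133).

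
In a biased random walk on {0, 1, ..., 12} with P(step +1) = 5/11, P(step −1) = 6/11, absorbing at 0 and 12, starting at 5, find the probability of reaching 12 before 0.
P(hit 12 before 0) = (1 − (6/5)^5) / (1 − (6/5)^12) = 363359375/1932641711

Let u_k denote P(reach 12 before 0 | start at k). Boundary: u_0 = 0, u_12 = 1. Recurrence: u_k = 5/11·u_{k+1} + 6/11·u_{k-1} for 1 ≤ k ≤ 11. Try u_k = A + B·r^k with r = q/p = (6/11)/(5/11) = 6/5. Substitution satisfies the recurrence; boundary conditions give:
  u_k = (1 − r^k) / (1 − r^N) = (1 − (6/5)^5) / (1 − (6/5)^12) = 363359375/1932641711.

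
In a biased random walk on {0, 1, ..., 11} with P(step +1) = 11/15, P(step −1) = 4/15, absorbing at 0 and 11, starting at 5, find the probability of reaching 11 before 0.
P(hit 11 before 0) = (1 − (4/11)^5) / (1 − (4/11)^11) = 40499656021/40758210901

Let u_k denote P(reach 11 before 0 | start at k). Boundary: u_0 = 0, u_11 = 1. Recurrence: u_k = 11/15·u_{k+1} + 4/15·u_{k-1} for 1 ≤ k ≤ 10. Try u_k = A + B·r^k with r = q/p = (4/15)/(11/15) = 4/11. Substitution satisfies the recurrence; boundary conditions give:
  u_k = (1 − r^k) / (1 − r^N) = (1 − (4/11)^5) / (1 − (4/11)^11) = 40499656021/40758210901.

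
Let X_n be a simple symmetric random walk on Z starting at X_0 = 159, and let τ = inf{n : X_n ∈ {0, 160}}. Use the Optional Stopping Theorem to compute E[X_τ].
E[X_τ] = 159

X_n is a martingale and τ is a bounded-mean stopping time (indeed τ is finite a.s. with bounded expectation since the walk is in a bounded region). By the OST, E[X_τ] = E[X_0] = 159. Equivalently: E[X_τ] = 160 · P(hit 160 first) + 0 · P(hit 0 first) = 160 · (159/160) = 159.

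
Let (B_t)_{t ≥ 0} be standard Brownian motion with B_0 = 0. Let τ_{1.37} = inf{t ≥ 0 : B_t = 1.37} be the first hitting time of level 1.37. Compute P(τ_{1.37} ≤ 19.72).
P(τ_{1.37} ≤ 19.72) = 2(1 − Φ(1.37/√19.72)) = 2(1 − Φ(0.3085)) ≈ 0.7577

By the reflection principle for standard BM, P(τ_b ≤ t) = 2 · P(B_t ≥ b). Since B_t ~ N(0, t), P(B_t ≥ 1.37) = 1 − Φ(1.37/√t) = 1 − Φ(1.37/√19.72) = 1 − Φ(0.3085) ≈ 0.37885. Doubling: P(τ_{1.37} ≤ 19.72) ≈ 2 · 0.37885 = 0.75770 ≈ 0.7577.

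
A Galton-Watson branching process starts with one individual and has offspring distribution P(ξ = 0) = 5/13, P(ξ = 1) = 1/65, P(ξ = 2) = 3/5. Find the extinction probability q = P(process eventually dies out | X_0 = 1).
q = 25/39

The pgf is f(s) = 5/13 + 1/65·s + 3/5·s². The extinction probability q is the smallest fixed point of f in [0, 1]. Setting s = f(s):
  3/5·s² + (1/65 − 1)·s + 5/13 = 0
  3/5·s² − (5/13 + 3/5)·s + 5/13 = 0
which factors as (s − 1)·(3/5·s − 5/13) = 0, giving roots s = 1 and s = (5/13)/(3/5) = 25/39.
Mean offspring μ = 1/65 + 2·3/5 = 79/65 > 1 (supercritical), so q < 1. The extinction probability is the smaller root: q = (5/13)/(3/5) = 25/39.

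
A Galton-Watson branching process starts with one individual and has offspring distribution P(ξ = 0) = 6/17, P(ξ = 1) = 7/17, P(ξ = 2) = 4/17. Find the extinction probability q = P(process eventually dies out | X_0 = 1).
q = 1

Mean offspring μ = 0·6/17 + 1·7/17 + 2·4/17 = 15/17 ≤ 1. For μ ≤ 1 with offspring not concentrated at 1, the Galton-Watson process goes extinct almost surely, so q = 1.
(Algebraic check: The pgf is f(s) = 6/17 + 7/17·s + 4/17·s². The extinction probability q is the smallest fixed point of f in [0, 1]. Setting s = f(s):
  4/17·s² + (7/17 − 1)·s + 6/17 = 0
  4/17·s² − (6/17 + 4/17)·s + 6/17 = 0
which factors as (s − 1)·(4/17·s − 6/17) = 0, giving roots s = 1 and s = (6/17)/(4/17) = 3/2. Since 3/2 ≥ 1, the smallest root in [0, 1] is s = 1.)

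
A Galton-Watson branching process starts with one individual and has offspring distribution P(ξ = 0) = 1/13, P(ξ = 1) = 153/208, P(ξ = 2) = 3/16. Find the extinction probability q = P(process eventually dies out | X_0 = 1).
q = 16/39

The pgf is f(s) = 1/13 + 153/208·s + 3/16·s². The extinction probability q is the smallest fixed point of f in [0, 1]. Setting s = f(s):
  3/16·s² + (153/208 − 1)·s + 1/13 = 0
  3/16·s² − (1/13 + 3/16)·s + 1/13 = 0
which factors as (s − 1)·(3/16·s − 1/13) = 0, giving roots s = 1 and s = (1/13)/(3/16) = 16/39.
Mean offspring μ = 153/208 + 2·3/16 = 231/208 > 1 (supercritical), so q < 1. The extinction probability is the smaller root: q = (1/13)/(3/16) = 16/39.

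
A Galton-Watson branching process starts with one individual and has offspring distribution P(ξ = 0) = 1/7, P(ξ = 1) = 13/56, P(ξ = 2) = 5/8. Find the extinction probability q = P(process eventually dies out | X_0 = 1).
q = 8/35

The pgf is f(s) = 1/7 + 13/56·s + 5/8·s². The extinction probability q is the smallest fixed point of f in [0, 1]. Setting s = f(s):
  5/8·s² + (13/56 − 1)·s + 1/7 = 0
  5/8·s² − (1/7 + 5/8)·s + 1/7 = 0
which factors as (s − 1)·(5/8·s − 1/7) = 0, giving roots s = 1 and s = (1/7)/(5/8) = 8/35.
Mean offspring μ = 13/56 + 2·5/8 = 83/56 > 1 (supercritical), so q < 1. The extinction probability is the smaller root: q = (1/7)/(5/8) = 8/35.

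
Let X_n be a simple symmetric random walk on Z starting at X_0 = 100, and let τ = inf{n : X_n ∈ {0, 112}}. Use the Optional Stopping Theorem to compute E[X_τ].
E[X_τ] = 100

X_n is a martingale and τ is a bounded-mean stopping time (indeed τ is finite a.s. with bounded expectation since the walk is in a bounded region). By the OST, E[X_τ] = E[X_0] = 100. Equivalently: E[X_τ] = 112 · P(hit 112 first) + 0 · P(hit 0 first) = 112 · (100/112) = 100.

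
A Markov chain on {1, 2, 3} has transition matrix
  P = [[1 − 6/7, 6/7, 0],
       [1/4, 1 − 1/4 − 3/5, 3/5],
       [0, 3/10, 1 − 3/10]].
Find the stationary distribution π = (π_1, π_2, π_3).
π = (7/79, 24/79, 48/79)

This is a birth-death chain on three states, which satisfies detailed balance: π_1 · P_{12} = π_2 · P_{21} and π_2 · P_{23} = π_3 · P_{32}.
From π_1 · 6/7 = π_2 · 1/4: π_2/π_1 = (6/7)/(1/4) = 24/7.
From π_2 · 3/5 = π_3 · 3/10: π_3/π_2 = (3/5)/(3/10) = 2.
Take π_1 proportional to 1; then unnormalized π = (1, 24/7, 48/7). Normalize by dividing by the sum 79/7:
  π = (7/79, 24/79, 48/79).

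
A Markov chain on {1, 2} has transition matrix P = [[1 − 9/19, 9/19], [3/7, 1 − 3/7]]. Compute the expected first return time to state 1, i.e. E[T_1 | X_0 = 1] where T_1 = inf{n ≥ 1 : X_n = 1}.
E[T_1 | X_0 = 1] = 1/π_1 = 40/19

For an irreducible recurrent Markov chain with stationary distribution π, E[T_i | X_0 = i] = 1/π_i (Kac's formula). Here π_1 = (3/7)/(9/19 + 3/7) = (3/7)/(120/133) = 19/40, so E[T_1 | X_0 = 1] = 1/π_1 = (9/19 + 3/7)/(3/7) = (120/133)/(3/7) = 40/19.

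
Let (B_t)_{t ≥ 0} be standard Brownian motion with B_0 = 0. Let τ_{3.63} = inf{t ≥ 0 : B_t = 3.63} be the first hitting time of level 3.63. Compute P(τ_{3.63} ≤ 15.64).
P(τ_{3.63} ≤ 15.64) = 2(1 − Φ(3.63/√15.64)) = 2(1 − Φ(0.9179)) ≈ 0.3587

By the reflection principle for standard BM, P(τ_b ≤ t) = 2 · P(B_t ≥ b). Since B_t ~ N(0, t), P(B_t ≥ 3.63) = 1 − Φ(3.63/√t) = 1 − Φ(3.63/√15.64) = 1 − Φ(0.9179) ≈ 0.17934. Doubling: P(τ_{3.63} ≤ 15.64) ≈ 2 · 0.17934 = 0.35868 ≈ 0.3587.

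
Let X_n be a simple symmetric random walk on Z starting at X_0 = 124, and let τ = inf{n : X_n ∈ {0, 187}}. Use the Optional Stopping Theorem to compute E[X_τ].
E[X_τ] = 124

X_n is a martingale and τ is a bounded-mean stopping time (indeed τ is finite a.s. with bounded expectation since the walk is in a bounded region). By the OST, E[X_τ] = E[X_0] = 124. Equivalently: E[X_τ] = 187 · P(hit 187 first) + 0 · P(hit 0 first) = 187 · (124/187) = 124.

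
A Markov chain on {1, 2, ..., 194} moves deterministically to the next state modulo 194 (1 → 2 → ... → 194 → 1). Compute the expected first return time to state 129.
E[T_129 | X_0 = 129] = 194

The chain cycles deterministically, so starting at state 129 it returns in exactly 194 steps. Equivalently, the stationary distribution is uniform π_j = 1/194 for every state j, so by Kac's formula E[T_129] = 1/π_129 = 194.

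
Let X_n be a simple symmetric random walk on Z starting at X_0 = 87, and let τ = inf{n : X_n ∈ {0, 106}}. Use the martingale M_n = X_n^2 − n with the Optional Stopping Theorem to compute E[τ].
E[τ] = 1653

M_n = X_n^2 − n is a martingale (since E[X_{n+1}^2 | F_n] = X_n^2 + 1). By OST (τ has finite mean in a bounded region), E[M_τ] = E[M_0] = X_0^2 − 0 = 87^2 = 7569. Also E[M_τ] = E[X_τ^2] − E[τ]. The walk exits at 0 or 106, with P(hit 106 first) = 87/106, so E[X_τ^2] = 106^2 · 87/106 + 0 = 9222. Thus E[τ] = E[X_τ^2] − E[M_τ] = 9222 − 7569 = 1653 = 87(106 − 87) = 1653.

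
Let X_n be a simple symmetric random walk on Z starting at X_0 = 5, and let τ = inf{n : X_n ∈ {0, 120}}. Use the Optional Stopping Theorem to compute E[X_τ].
E[X_τ] = 5

X_n is a martingale and τ is a bounded-mean stopping time (indeed τ is finite a.s. with bounded expectation since the walk is in a bounded region). By the OST, E[X_τ] = E[X_0] = 5. Equivalently: E[X_τ] = 120 · P(hit 120 first) + 0 · P(hit 0 first) = 120 · (5/120) = 5.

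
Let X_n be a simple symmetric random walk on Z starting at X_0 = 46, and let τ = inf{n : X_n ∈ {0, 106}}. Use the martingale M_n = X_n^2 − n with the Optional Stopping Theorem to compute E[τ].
E[τ] = 2760

M_n = X_n^2 − n is a martingale (since E[X_{n+1}^2 | F_n] = X_n^2 + 1). By OST (τ has finite mean in a bounded region), E[M_τ] = E[M_0] = X_0^2 − 0 = 46^2 = 2116. Also E[M_τ] = E[X_τ^2] − E[τ]. The walk exits at 0 or 106, with P(hit 106 first) = 46/106, so E[X_τ^2] = 106^2 · 46/106 + 0 = 4876. Thus E[τ] = E[X_τ^2] − E[M_τ] = 4876 − 2116 = 2760 = 46(106 − 46) = 2760.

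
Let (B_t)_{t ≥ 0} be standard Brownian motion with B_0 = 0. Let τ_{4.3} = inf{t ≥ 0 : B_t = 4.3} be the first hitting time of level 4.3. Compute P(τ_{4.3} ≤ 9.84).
P(τ_{4.3} ≤ 9.84) = 2(1 − Φ(4.3/√9.84)) = 2(1 − Φ(1.3708)) ≈ 0.1704

By the reflection principle for standard BM, P(τ_b ≤ t) = 2 · P(B_t ≥ b). Since B_t ~ N(0, t), P(B_t ≥ 4.3) = 1 − Φ(4.3/√t) = 1 − Φ(4.3/√9.84) = 1 − Φ(1.3708) ≈ 0.08522. Doubling: P(τ_{4.3} ≤ 9.84) ≈ 2 · 0.08522 = 0.17044 ≈ 0.1704.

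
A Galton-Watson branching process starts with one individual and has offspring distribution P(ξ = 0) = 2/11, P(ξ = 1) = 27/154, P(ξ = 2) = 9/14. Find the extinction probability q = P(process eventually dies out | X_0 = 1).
q = 28/99

The pgf is f(s) = 2/11 + 27/154·s + 9/14·s². The extinction probability q is the smallest fixed point of f in [0, 1]. Setting s = f(s):
  9/14·s² + (27/154 − 1)·s + 2/11 = 0
  9/14·s² − (2/11 + 9/14)·s + 2/11 = 0
which factors as (s − 1)·(9/14·s − 2/11) = 0, giving roots s = 1 and s = (2/11)/(9/14) = 28/99.
Mean offspring μ = 27/154 + 2·9/14 = 225/154 > 1 (supercritical), so q < 1. The extinction probability is the smaller root: q = (2/11)/(9/14) = 28/99.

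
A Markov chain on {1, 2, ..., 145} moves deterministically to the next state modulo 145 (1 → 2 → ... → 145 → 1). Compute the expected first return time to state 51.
E[T_51 | X_0 = 51] = 145

The chain cycles deterministically, so starting at state 51 it returns in exactly 145 steps. Equivalently, the stationary distribution is uniform π_j = 1/145 for every state j, so by Kac's formula E[T_51] = 1/π_51 = 145.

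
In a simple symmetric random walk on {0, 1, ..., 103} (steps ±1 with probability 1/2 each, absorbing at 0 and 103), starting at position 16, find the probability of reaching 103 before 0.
P(hit 103 before 0) = 16/103

Let u_k = P(hit 103 before 0 | start at k). Then u_0 = 0, u_103 = 1, and u_k = u_{k-1}/2 + u_{k+1}/2 for 1 ≤ k ≤ 102. This harmonic recurrence is solved by u_k = k/103, giving u_16 = 16/103.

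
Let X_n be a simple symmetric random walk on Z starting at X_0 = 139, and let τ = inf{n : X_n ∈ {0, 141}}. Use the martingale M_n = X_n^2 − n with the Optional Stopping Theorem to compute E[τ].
E[τ] = 278

M_n = X_n^2 − n is a martingale (since E[X_{n+1}^2 | F_n] = X_n^2 + 1). By OST (τ has finite mean in a bounded region), E[M_τ] = E[M_0] = X_0^2 − 0 = 139^2 = 19321. Also E[M_τ] = E[X_τ^2] − E[τ]. The walk exits at 0 or 141, with P(hit 141 first) = 139/141, so E[X_τ^2] = 141^2 · 139/141 + 0 = 19599. Thus E[τ] = E[X_τ^2] − E[M_τ] = 19599 − 19321 = 278 = 139(141 − 139) = 278.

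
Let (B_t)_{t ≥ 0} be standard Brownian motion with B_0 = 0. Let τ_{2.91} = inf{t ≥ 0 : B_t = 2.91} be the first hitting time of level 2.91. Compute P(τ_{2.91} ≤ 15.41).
P(τ_{2.91} ≤ 15.41) = 2(1 − Φ(2.91/√15.41)) = 2(1 − Φ(0.7413)) ≈ 0.4585

By the reflection principle for standard BM, P(τ_b ≤ t) = 2 · P(B_t ≥ b). Since B_t ~ N(0, t), P(B_t ≥ 2.91) = 1 − Φ(2.91/√t) = 1 − Φ(2.91/√15.41) = 1 − Φ(0.7413) ≈ 0.22926. Doubling: P(τ_{2.91} ≤ 15.41) ≈ 2 · 0.22926 = 0.45852 ≈ 0.4585.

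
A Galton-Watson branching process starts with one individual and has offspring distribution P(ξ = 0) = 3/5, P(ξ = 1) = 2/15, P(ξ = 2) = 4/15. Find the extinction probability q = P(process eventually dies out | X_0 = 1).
q = 1

Mean offspring μ = 0·3/5 + 1·2/15 + 2·4/15 = 2/3 ≤ 1. For μ ≤ 1 with offspring not concentrated at 1, the Galton-Watson process goes extinct almost surely, so q = 1.
(Algebraic check: The pgf is f(s) = 3/5 + 2/15·s + 4/15·s². The extinction probability q is the smallest fixed point of f in [0, 1]. Setting s = f(s):
  4/15·s² + (2/15 − 1)·s + 3/5 = 0
  4/15·s² − (3/5 + 4/15)·s + 3/5 = 0
which factors as (s − 1)·(4/15·s − 3/5) = 0, giving roots s = 1 and s = (3/5)/(4/15) = 9/4. Since 9/4 ≥ 1, the smallest root in [0, 1] is s = 1.)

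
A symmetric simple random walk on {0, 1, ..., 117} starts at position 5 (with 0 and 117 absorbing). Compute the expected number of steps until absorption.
E[τ | X_0 = 5] = 560

Let v_k = E[τ | X_0 = k]. Boundary: v_0 = v_117 = 0. Recurrence: v_k = 1 + (v_{k-1} + v_{k+1})/2 for 1 ≤ k ≤ 116. The particular solution to v_k − (v_{k-1} + v_{k+1})/2 = 1 is v_k = −k^2. Adding homogeneous solution A + B k and matching boundaries gives v_k = k (117 − k). Substituting k = 5: v_5 = 5 · 112 = 560.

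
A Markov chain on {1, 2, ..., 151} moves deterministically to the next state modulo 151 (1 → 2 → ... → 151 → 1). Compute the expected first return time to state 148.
E[T_148 | X_0 = 148] = 151

The chain cycles deterministically, so starting at state 148 it returns in exactly 151 steps. Equivalently, the stationary distribution is uniform π_j = 1/151 for every state j, so by Kac's formula E[T_148] = 1/π_148 = 151.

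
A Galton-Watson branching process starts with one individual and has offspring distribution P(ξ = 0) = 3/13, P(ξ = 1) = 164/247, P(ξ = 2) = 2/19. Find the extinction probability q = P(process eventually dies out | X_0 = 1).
q = 1

Mean offspring μ = 0·3/13 + 1·164/247 + 2·2/19 = 216/247 ≤ 1. For μ ≤ 1 with offspring not concentrated at 1, the Galton-Watson process goes extinct almost surely, so q = 1.
(Algebraic check: The pgf is f(s) = 3/13 + 164/247·s + 2/19·s². The extinction probability q is the smallest fixed point of f in [0, 1]. Setting s = f(s):
  2/19·s² + (164/247 − 1)·s + 3/13 = 0
  2/19·s² − (3/13 + 2/19)·s + 3/13 = 0
which factors as (s − 1)·(2/19·s − 3/13) = 0, giving roots s = 1 and s = (3/13)/(2/19) = 57/26. Since 57/26 ≥ 1, the smallest root in [0, 1] is s = 1.)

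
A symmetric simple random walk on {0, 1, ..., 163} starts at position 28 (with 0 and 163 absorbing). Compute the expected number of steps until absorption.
E[τ | X_0 = 28] = 3780

Let v_k = E[τ | X_0 = k]. Boundary: v_0 = v_163 = 0. Recurrence: v_k = 1 + (v_{k-1} + v_{k+1})/2 for 1 ≤ k ≤ 162. The particular solution to v_k − (v_{k-1} + v_{k+1})/2 = 1 is v_k = −k^2. Adding homogeneous solution A + B k and matching boundaries gives v_k = k (163 − k). Substituting k = 28: v_28 = 28 · 135 = 3780.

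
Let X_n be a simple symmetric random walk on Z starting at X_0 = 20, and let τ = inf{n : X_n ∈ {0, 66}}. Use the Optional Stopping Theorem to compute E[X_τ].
E[X_τ] = 20

X_n is a martingale and τ is a bounded-mean stopping time (indeed τ is finite a.s. with bounded expectation since the walk is in a bounded region). By the OST, E[X_τ] = E[X_0] = 20. Equivalently: E[X_τ] = 66 · P(hit 66 first) + 0 · P(hit 0 first) = 66 · (20/66) = 20.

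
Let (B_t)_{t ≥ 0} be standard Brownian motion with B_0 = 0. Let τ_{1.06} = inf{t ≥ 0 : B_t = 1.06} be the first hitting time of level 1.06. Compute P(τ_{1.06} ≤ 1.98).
P(τ_{1.06} ≤ 1.98) = 2(1 − Φ(1.06/√1.98)) = 2(1 − Φ(0.7533)) ≈ 0.4513

By the reflection principle for standard BM, P(τ_b ≤ t) = 2 · P(B_t ≥ b). Since B_t ~ N(0, t), P(B_t ≥ 1.06) = 1 − Φ(1.06/√t) = 1 − Φ(1.06/√1.98) = 1 − Φ(0.7533) ≈ 0.22563. Doubling: P(τ_{1.06} ≤ 1.98) ≈ 2 · 0.22563 = 0.45126 ≈ 0.4513.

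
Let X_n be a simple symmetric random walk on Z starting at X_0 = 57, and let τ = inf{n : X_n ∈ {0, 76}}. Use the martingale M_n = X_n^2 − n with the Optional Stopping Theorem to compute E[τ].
E[τ] = 1083

M_n = X_n^2 − n is a martingale (since E[X_{n+1}^2 | F_n] = X_n^2 + 1). By OST (τ has finite mean in a bounded region), E[M_τ] = E[M_0] = X_0^2 − 0 = 57^2 = 3249. Also E[M_τ] = E[X_τ^2] − E[τ]. The walk exits at 0 or 76, with P(hit 76 first) = 57/76, so E[X_τ^2] = 76^2 · 57/76 + 0 = 4332. Thus E[τ] = E[X_τ^2] − E[M_τ] = 4332 − 3249 = 1083 = 57(76 − 57) = 1083.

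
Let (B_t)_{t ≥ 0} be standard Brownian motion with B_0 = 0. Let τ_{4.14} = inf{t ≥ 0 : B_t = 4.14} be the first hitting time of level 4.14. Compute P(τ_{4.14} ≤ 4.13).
P(τ_{4.14} ≤ 4.13) = 2(1 − Φ(4.14/√4.13)) = 2(1 − Φ(2.0372)) ≈ 0.0416

By the reflection principle for standard BM, P(τ_b ≤ t) = 2 · P(B_t ≥ b). Since B_t ~ N(0, t), P(B_t ≥ 4.14) = 1 − Φ(4.14/√t) = 1 − Φ(4.14/√4.13) = 1 − Φ(2.0372) ≈ 0.02082. Doubling: P(τ_{4.14} ≤ 4.13) ≈ 2 · 0.02082 = 0.04164 ≈ 0.0416.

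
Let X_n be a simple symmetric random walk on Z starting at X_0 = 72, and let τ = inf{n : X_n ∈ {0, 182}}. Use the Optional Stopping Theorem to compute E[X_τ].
E[X_τ] = 72

X_n is a martingale and τ is a bounded-mean stopping time (indeed τ is finite a.s. with bounded expectation since the walk is in a bounded region). By the OST, E[X_τ] = E[X_0] = 72. Equivalently: E[X_τ] = 182 · P(hit 182 first) + 0 · P(hit 0 first) = 182 · (72/182) = 72.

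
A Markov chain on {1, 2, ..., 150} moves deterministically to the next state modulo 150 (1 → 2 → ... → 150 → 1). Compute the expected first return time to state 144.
E[T_144 | X_0 = 144] = 150

The chain cycles deterministically, so starting at state 144 it returns in exactly 150 steps. Equivalently, the stationary distribution is uniform π_j = 1/150 for every state j, so by Kac's formula E[T_144] = 1/π_144 = 150.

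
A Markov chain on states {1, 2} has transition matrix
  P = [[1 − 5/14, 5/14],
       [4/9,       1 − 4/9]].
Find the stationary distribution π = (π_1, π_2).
π_1 = 56/101, π_2 = 45/101

Solve πP = π with π_1 + π_2 = 1. From πP = π: π_1 · (1 − 5/14) + π_2 · 4/9 = π_1 ⇒ π_2 · 4/9 = π_1 · 5/14 ⇒ π_2/π_1 = (5/14)/(4/9) = 45/56. Together with π_1 + π_2 = 1:
  π_1 = (4/9)/(5/14 + 4/9) = (4/9)/(101/126) = 56/101,
  π_2 = (5/14)/(5/14 + 4/9) = (5/14)/(101/126) = 45/101.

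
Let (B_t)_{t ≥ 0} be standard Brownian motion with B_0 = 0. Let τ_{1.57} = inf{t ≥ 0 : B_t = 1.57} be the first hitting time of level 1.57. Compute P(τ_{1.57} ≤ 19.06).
P(τ_{1.57} ≤ 19.06) = 2(1 − Φ(1.57/√19.06)) = 2(1 − Φ(0.3596)) ≈ 0.7191

By the reflection principle for standard BM, P(τ_b ≤ t) = 2 · P(B_t ≥ b). Since B_t ~ N(0, t), P(B_t ≥ 1.57) = 1 − Φ(1.57/√t) = 1 − Φ(1.57/√19.06) = 1 − Φ(0.3596) ≈ 0.35957. Doubling: P(τ_{1.57} ≤ 19.06) ≈ 2 · 0.35957 = 0.71914 ≈ 0.7191.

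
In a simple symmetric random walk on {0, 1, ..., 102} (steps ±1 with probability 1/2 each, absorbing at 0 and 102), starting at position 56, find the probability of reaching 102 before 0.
P(hit 102 before 0) = 56/102 = 28/51

Let u_k = P(hit 102 before 0 | start at k). Then u_0 = 0, u_102 = 1, and u_k = u_{k-1}/2 + u_{k+1}/2 for 1 ≤ k ≤ 101. This harmonic recurrence is solved by u_k = k/102, giving u_56 = 56/102 = 28/51.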